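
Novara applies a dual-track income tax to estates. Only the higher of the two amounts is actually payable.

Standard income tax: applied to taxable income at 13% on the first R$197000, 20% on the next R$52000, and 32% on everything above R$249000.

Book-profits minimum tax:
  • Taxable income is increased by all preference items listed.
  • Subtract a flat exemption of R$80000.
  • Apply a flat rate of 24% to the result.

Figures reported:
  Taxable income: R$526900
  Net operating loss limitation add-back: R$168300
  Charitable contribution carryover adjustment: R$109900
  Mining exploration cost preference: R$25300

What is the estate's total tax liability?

R$180096

Standard income tax:
  R$197000 × 13% = R$25610
  R$52000 × 20% = R$10400
  R$277900 × 32% = R$88928
  → R$124938

Book-profits minimum tax:
  Adjusted income: R$526900 + R$168300 + R$109900 + R$25300 = R$830400
  Less exemption R$80000 → base R$750400
  R$750400 × 24% = R$180096

R$180096 > R$124938, so the book-profits minimum tax is the binding amount.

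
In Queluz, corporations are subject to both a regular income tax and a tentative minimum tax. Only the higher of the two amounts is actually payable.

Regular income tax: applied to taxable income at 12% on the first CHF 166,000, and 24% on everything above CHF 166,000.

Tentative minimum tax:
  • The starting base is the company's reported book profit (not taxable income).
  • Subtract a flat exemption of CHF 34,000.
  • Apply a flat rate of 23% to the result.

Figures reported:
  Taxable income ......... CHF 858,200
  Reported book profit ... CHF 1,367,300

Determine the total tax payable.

Regular income tax:
  CHF 166,000 × 12% = CHF 19,920
  CHF 692,200 × 24% = CHF 166,128
  → CHF 186,048

Tentative minimum tax:
  Base (reported book profit): CHF 1,367,300
  Less exemption CHF 34,000 → base CHF 1,333,300
  CHF 1,333,300 × 23% = CHF 306,659

CHF 306,659 > CHF 186,048, so the tentative minimum tax is the binding amount.

CHF 306,659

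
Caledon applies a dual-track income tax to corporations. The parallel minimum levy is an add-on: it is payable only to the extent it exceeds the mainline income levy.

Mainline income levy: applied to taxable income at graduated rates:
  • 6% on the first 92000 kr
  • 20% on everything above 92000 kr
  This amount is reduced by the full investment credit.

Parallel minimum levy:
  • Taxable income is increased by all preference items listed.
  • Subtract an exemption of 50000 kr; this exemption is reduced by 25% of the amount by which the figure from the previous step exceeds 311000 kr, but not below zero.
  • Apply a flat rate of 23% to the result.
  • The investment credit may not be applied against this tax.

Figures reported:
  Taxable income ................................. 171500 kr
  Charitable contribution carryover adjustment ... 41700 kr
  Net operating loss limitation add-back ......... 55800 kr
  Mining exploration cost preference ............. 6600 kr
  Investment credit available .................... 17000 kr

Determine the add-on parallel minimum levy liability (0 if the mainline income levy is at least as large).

47468 kr

Parallel minimum levy:
  Adjusted income: 171500 kr + 41700 kr + 55800 kr + 6600 kr = 275600 kr
  Exemption: 275600 kr ≤ 311000 kr, so full 50000 kr applies
  Base: 275600 kr − 50000 kr = 225600 kr
  225600 kr × 23% = 51888 kr

Mainline income levy:
  92000 kr × 6% = 5520 kr
  79500 kr × 20% = 15900 kr
  → 21420 kr
  Less investment credit 17000 kr → 4420 kr

Excess of parallel minimum levy over mainline income levy: 51888 kr − 4420 kr = 47468 kr.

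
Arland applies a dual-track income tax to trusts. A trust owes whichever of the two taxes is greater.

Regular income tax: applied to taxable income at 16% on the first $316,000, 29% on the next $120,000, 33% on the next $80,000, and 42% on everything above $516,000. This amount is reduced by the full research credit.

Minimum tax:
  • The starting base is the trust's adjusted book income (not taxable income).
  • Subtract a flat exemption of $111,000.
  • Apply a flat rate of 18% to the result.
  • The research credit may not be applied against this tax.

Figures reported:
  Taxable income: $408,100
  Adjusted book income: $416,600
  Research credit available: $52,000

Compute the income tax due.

Minimum tax:
  Base (adjusted book income): $416,600
  Less exemption $111,000 → base $305,600
  $305,600 × 18% = $55,008

Regular income tax:
  $316,000 × 16% = $50,560
  $92,100 × 29% = $26,709
  → $77,269
  Less research credit $52,000 → $25,269

$55,008 > $25,269, so the minimum tax is the binding amount.

$55,008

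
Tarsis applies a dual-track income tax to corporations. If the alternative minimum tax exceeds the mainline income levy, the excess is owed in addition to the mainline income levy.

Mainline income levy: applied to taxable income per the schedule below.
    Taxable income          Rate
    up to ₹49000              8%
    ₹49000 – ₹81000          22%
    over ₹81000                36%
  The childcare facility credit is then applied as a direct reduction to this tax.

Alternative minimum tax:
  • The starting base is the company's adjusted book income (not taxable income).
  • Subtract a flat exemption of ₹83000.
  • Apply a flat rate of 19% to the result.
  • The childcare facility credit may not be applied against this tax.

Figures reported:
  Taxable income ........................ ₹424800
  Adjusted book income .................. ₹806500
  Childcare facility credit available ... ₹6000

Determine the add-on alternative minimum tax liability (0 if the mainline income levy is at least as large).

₹8737

Mainline income levy:
  ₹49000 × 8% = ₹3920
  ₹32000 × 22% = ₹7040
  ₹343800 × 36% = ₹123768
  → ₹134728
  Less childcare facility credit ₹6000 → ₹128728

Alternative minimum tax:
  Base (adjusted book income): ₹806500
  Less exemption ₹83000 → base ₹723500
  ₹723500 × 19% = ₹137465

Excess of alternative minimum tax over mainline income levy: ₹137465 − ₹128728 = ₹8737.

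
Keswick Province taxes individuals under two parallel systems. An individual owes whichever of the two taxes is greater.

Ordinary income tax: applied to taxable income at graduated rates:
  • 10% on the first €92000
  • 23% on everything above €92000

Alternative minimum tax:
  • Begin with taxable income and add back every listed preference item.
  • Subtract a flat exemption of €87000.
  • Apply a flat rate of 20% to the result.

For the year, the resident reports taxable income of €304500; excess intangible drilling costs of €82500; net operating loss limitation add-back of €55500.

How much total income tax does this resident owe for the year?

€71100

Alternative minimum tax:
  Adjusted income: €304500 + €82500 + €55500 = €442500
  Less exemption €87000 → base €355500
  €355500 × 20% = €71100

Ordinary income tax:
  €92000 × 10% = €9200
  €212500 × 23% = €48875
  → €58075

€71100 > €58075, so the alternative minimum tax is the binding amount.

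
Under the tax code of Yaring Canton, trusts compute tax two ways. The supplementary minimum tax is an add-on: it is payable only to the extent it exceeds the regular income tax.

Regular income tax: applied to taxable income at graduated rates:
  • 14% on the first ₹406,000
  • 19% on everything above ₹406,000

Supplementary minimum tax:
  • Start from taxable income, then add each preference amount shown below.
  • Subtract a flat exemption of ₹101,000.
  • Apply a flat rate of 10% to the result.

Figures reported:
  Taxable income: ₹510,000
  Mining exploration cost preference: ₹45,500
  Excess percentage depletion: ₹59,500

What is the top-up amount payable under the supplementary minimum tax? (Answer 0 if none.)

Regular income tax:
  ₹406,000 × 14% = ₹56,840
  ₹104,000 × 19% = ₹19,760
  → ₹76,600

Supplementary minimum tax:
  Adjusted income: ₹510,000 + ₹45,500 + ₹59,500 = ₹615,000
  Less exemption ₹101,000 → base ₹514,000
  ₹514,000 × 10% = ₹51,400

₹51,400 ≤ ₹76,600, so no add-on is due.

₹0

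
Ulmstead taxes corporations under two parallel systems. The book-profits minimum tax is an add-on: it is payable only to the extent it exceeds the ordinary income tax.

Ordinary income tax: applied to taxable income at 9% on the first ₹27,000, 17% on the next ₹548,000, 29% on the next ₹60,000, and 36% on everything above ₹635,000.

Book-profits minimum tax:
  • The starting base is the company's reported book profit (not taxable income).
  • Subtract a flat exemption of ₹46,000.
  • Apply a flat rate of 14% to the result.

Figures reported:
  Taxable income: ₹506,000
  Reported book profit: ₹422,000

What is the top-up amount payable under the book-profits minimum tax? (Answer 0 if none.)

Book-profits minimum tax:
  Base (reported book profit): ₹422,000
  Less exemption ₹46,000 → base ₹376,000
  ₹376,000 × 14% = ₹52,640

Ordinary income tax:
  ₹27,000 × 9% = ₹2,430
  ₹479,000 × 17% = ₹81,430
  → ₹83,860

₹52,640 ≤ ₹83,860, so no add-on is due.

₹0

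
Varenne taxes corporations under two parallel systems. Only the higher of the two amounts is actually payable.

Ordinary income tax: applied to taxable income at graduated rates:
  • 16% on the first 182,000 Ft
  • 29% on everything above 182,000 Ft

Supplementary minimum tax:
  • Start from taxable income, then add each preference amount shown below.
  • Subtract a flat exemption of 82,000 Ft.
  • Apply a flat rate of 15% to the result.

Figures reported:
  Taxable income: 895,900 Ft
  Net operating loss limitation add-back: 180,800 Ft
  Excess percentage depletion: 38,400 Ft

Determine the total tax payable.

Ordinary income tax:
  182,000 Ft × 16% = 29,120 Ft
  713,900 Ft × 29% = 207,031 Ft
  → 236,151 Ft

Supplementary minimum tax:
  Adjusted income: 895,900 Ft + 180,800 Ft + 38,400 Ft = 1,115,100 Ft
  Less exemption 82,000 Ft → base 1,033,100 Ft
  1,033,100 Ft × 15% = 154,965 Ft

236,151 Ft > 154,965 Ft, so the ordinary income tax governs.

236,151 Ft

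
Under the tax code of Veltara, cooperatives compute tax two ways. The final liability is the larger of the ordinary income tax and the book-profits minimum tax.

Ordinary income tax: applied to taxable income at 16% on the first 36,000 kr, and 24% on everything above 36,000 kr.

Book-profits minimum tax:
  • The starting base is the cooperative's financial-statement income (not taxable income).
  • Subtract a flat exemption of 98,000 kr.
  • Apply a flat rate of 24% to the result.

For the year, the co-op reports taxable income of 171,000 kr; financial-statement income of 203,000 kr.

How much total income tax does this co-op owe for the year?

Ordinary income tax:
  36,000 kr × 16% = 5,760 kr
  135,000 kr × 24% = 32,400 kr
  → 38,160 kr

Book-profits minimum tax:
  Base (financial-statement income): 203,000 kr
  Less exemption 98,000 kr → base 105,000 kr
  105,000 kr × 24% = 25,200 kr

38,160 kr > 25,200 kr, so the ordinary income tax governs.

38,160 kr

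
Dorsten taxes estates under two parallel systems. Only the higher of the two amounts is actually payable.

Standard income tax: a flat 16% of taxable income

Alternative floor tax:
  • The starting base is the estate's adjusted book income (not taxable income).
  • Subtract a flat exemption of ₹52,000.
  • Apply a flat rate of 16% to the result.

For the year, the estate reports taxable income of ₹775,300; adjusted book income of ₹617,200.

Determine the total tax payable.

Alternative floor tax:
  Base (adjusted book income): ₹617,200
  Less exemption ₹52,000 → base ₹565,200
  ₹565,200 × 16% = ₹90,432

Standard income tax:
  ₹775,300 × 16% = ₹124,048

₹124,048 > ₹90,432, so the standard income tax governs.

₹124,048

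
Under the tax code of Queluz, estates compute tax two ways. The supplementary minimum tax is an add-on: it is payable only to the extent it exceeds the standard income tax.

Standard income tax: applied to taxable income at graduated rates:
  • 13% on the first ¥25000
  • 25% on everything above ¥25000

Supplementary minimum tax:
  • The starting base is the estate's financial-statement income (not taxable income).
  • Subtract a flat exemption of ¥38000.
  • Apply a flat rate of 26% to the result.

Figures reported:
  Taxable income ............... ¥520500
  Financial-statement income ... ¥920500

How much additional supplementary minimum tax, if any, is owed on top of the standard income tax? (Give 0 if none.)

Supplementary minimum tax:
  Base (financial-statement income): ¥920500
  Less exemption ¥38000 → base ¥882500
  ¥882500 × 26% = ¥229450

Standard income tax:
  ¥25000 × 13% = ¥3250
  ¥495500 × 25% = ¥123875
  → ¥127125

Excess of supplementary minimum tax over standard income tax: ¥229450 − ¥127125 = ¥102325.

¥102325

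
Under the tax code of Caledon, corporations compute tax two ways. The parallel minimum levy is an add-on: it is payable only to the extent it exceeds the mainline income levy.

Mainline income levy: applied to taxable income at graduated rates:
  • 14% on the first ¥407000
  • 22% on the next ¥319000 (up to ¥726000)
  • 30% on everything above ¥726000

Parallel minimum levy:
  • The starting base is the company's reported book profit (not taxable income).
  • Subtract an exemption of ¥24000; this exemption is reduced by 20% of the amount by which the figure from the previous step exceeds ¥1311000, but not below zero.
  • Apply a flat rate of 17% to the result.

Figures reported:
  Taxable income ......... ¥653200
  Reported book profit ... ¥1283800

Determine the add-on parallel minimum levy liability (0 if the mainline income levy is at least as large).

Parallel minimum levy:
  Base (reported book profit): ¥1283800
  Exemption: ¥1283800 ≤ ¥1311000, so full ¥24000 applies
  Base: ¥1283800 − ¥24000 = ¥1259800
  ¥1259800 × 17% = ¥214166

Mainline income levy:
  ¥407000 × 14% = ¥56980
  ¥246200 × 22% = ¥54164
  → ¥111144

Excess of parallel minimum levy over mainline income levy: ¥214166 − ¥111144 = ¥103022.

¥103022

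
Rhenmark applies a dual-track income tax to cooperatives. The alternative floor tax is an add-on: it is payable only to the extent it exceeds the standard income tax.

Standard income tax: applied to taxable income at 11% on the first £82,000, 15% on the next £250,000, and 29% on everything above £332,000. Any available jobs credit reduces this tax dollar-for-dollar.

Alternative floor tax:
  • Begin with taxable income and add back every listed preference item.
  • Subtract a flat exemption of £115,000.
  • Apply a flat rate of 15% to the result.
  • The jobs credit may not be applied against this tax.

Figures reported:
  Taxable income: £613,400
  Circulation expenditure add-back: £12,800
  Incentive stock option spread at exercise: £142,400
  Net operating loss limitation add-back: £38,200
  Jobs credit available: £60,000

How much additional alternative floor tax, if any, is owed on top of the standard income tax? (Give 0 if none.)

Standard income tax:
  £82,000 × 11% = £9,020
  £250,000 × 15% = £37,500
  £281,400 × 29% = £81,606
  → £128,126
  Less jobs credit £60,000 → £68,126

Alternative floor tax:
  Adjusted income: £613,400 + £12,800 + £142,400 + £38,200 = £806,800
  Less exemption £115,000 → base £691,800
  £691,800 × 15% = £103,770

Excess of alternative floor tax over standard income tax: £103,770 − £68,126 = £35,644.

£35,644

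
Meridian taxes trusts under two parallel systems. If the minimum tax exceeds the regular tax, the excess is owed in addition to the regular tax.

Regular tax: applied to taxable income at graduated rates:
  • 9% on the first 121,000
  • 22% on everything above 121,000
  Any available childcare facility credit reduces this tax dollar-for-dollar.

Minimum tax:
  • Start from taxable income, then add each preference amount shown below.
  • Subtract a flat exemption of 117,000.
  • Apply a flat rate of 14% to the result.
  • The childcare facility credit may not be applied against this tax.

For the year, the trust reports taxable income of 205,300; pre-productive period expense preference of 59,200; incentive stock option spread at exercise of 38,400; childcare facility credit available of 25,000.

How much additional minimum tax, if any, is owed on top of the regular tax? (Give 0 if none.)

21,590

Regular tax:
  121,000 × 9% = 10,890
  84,300 × 22% = 18,546
  → 29,436
  Less childcare facility credit 25,000 → 4,436

Minimum tax:
  Adjusted income: 205,300 + 59,200 + 38,400 = 302,900
  Less exemption 117,000 → base 185,900
  185,900 × 14% = 26,026

Excess of minimum tax over regular tax: 26,026 − 4,436 = 21,590.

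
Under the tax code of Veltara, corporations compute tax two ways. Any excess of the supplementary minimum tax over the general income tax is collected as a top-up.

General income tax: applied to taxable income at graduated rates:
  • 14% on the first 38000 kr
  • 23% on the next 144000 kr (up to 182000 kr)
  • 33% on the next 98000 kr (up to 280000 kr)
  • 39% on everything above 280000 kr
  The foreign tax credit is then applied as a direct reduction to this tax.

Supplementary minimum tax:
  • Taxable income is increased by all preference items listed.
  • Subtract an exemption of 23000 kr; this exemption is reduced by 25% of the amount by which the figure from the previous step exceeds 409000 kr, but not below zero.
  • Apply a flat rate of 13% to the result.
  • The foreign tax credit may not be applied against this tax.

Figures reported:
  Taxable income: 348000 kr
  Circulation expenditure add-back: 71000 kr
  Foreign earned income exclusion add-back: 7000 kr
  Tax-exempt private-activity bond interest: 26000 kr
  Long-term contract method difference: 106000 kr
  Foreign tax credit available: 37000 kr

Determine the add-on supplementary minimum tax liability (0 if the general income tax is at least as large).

12240 kr

General income tax:
  38000 kr × 14% = 5320 kr
  144000 kr × 23% = 33120 kr
  98000 kr × 33% = 32340 kr
  68000 kr × 39% = 26520 kr
  → 97300 kr
  Less foreign tax credit 37000 kr → 60300 kr

Supplementary minimum tax:
  Adjusted income: 348000 kr + 71000 kr + 7000 kr + 26000 kr + 106000 kr = 558000 kr
  Exemption: 25% × (558000 kr − 409000 kr) = 37250 kr ≥ 23000 kr, so the exemption is fully phased out
  Base: 558000 kr − 0 kr = 558000 kr
  558000 kr × 13% = 72540 kr

Excess of supplementary minimum tax over general income tax: 72540 kr − 60300 kr = 12240 kr.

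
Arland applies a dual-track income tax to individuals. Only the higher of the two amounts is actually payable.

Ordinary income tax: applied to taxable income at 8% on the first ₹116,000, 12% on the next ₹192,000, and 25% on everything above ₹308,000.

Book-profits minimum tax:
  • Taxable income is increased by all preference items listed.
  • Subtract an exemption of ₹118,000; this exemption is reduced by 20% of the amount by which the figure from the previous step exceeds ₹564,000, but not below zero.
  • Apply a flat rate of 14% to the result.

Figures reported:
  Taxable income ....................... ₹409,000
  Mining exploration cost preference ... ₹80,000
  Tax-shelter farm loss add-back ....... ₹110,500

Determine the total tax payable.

Ordinary income tax:
  ₹116,000 × 8% = ₹9,280
  ₹192,000 × 12% = ₹23,040
  ₹101,000 × 25% = ₹25,250
  → ₹57,570

Book-profits minimum tax:
  Adjusted income: ₹409,000 + ₹80,000 + ₹110,500 = ₹599,500
  Exemption: ₹118,000 − 20% × (₹599,500 − ₹564,000) = ₹118,000 − ₹7,100 = ₹110,900
  Base: ₹599,500 − ₹110,900 = ₹488,600
  ₹488,600 × 14% = ₹68,404

₹68,404 > ₹57,570, so the book-profits minimum tax is the binding amount.

₹68,404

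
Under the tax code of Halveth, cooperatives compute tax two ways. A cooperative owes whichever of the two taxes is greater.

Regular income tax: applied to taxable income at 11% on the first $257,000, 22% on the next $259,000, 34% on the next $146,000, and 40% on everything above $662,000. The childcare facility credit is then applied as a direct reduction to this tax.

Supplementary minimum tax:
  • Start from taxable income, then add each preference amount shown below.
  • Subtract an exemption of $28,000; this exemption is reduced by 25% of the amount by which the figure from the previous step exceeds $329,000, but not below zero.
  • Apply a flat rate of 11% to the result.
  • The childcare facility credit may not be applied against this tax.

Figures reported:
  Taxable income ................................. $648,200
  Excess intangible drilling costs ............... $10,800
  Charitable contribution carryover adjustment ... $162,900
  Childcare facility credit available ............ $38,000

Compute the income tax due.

Supplementary minimum tax:
  Adjusted income: $648,200 + $10,800 + $162,900 = $821,900
  Exemption: 25% × ($821,900 − $329,000) = $123,225 ≥ $28,000, so the exemption is fully phased out
  Base: $821,900 − $0 = $821,900
  $821,900 × 11% = $90,409

Regular income tax:
  $257,000 × 11% = $28,270
  $259,000 × 22% = $56,980
  $132,200 × 34% = $44,948
  → $130,198
  Less childcare facility credit $38,000 → $92,198

$92,198 > $90,409, so the regular income tax governs.

$92,198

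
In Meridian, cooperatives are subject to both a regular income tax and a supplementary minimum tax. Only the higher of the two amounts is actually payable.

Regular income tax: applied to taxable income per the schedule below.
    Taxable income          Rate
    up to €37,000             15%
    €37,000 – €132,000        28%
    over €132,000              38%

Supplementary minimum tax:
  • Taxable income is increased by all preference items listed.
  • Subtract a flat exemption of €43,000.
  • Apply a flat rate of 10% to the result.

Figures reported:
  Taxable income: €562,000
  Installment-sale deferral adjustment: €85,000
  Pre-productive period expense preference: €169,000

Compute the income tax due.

€195,550

Regular income tax:
  €37,000 × 15% = €5,550
  €95,000 × 28% = €26,600
  €430,000 × 38% = €163,400
  → €195,550

Supplementary minimum tax:
  Adjusted income: €562,000 + €85,000 + €169,000 = €816,000
  Less exemption €43,000 → base €773,000
  €773,000 × 10% = €77,300

€195,550 > €77,300, so the regular income tax governs.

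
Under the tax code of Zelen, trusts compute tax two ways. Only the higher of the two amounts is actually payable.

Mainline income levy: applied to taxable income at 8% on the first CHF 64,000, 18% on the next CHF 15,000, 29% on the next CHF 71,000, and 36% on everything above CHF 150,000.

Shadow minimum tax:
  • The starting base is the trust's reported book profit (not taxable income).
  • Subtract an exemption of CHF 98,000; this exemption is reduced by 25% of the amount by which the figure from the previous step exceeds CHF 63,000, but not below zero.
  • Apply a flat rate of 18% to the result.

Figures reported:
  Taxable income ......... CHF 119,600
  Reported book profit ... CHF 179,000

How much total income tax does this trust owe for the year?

Mainline income levy:
  CHF 64,000 × 8% = CHF 5,120
  CHF 15,000 × 18% = CHF 2,700
  CHF 40,600 × 29% = CHF 11,774
  → CHF 19,594

Shadow minimum tax:
  Base (reported book profit): CHF 179,000
  Exemption: CHF 98,000 − 25% × (CHF 179,000 − CHF 63,000) = CHF 98,000 − CHF 29,000 = CHF 69,000
  Base: CHF 179,000 − CHF 69,000 = CHF 110,000
  CHF 110,000 × 18% = CHF 19,800

CHF 19,800 > CHF 19,594, so the shadow minimum tax is the binding amount.

CHF 19,800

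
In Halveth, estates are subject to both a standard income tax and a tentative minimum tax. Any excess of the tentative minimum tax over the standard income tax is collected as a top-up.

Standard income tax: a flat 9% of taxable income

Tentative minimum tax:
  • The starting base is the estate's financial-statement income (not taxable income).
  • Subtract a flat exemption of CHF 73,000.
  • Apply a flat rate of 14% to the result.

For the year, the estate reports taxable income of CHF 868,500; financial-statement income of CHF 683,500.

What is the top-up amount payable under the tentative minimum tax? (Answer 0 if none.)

Tentative minimum tax:
  Base (financial-statement income): CHF 683,500
  Less exemption CHF 73,000 → base CHF 610,500
  CHF 610,500 × 14% = CHF 85,470

Standard income tax:
  CHF 868,500 × 9% = CHF 78,165

Excess of tentative minimum tax over standard income tax: CHF 85,470 − CHF 78,165 = CHF 7,305.

CHF 7,305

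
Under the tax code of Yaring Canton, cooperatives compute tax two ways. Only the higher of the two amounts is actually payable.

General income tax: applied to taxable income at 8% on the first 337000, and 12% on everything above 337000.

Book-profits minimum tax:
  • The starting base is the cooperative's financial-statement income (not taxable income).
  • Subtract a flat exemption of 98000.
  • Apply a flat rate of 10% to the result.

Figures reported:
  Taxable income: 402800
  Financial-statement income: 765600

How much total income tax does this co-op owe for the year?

Book-profits minimum tax:
  Base (financial-statement income): 765600
  Less exemption 98000 → base 667600
  667600 × 10% = 66760

General income tax:
  337000 × 8% = 26960
  65800 × 12% = 7896
  → 34856

66760 > 34856, so the book-profits minimum tax is the binding amount.

66760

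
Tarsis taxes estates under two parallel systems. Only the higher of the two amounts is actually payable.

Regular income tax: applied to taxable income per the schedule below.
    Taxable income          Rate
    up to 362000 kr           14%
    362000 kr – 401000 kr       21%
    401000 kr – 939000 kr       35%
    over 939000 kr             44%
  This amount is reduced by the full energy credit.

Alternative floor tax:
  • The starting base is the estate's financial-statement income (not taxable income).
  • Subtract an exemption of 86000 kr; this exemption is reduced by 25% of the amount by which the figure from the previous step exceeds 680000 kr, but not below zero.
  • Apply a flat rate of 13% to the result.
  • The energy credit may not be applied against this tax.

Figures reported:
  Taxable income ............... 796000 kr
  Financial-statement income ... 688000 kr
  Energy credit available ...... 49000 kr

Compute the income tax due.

148120 kr

Alternative floor tax:
  Base (financial-statement income): 688000 kr
  Exemption: 86000 kr − 25% × (688000 kr − 680000 kr) = 86000 kr − 2000 kr = 84000 kr
  Base: 688000 kr − 84000 kr = 604000 kr
  604000 kr × 13% = 78520 kr

Regular income tax:
  362000 kr × 14% = 50680 kr
  39000 kr × 21% = 8190 kr
  395000 kr × 35% = 138250 kr
  → 197120 kr
  Less energy credit 49000 kr → 148120 kr

148120 kr > 78520 kr, so the regular income tax governs.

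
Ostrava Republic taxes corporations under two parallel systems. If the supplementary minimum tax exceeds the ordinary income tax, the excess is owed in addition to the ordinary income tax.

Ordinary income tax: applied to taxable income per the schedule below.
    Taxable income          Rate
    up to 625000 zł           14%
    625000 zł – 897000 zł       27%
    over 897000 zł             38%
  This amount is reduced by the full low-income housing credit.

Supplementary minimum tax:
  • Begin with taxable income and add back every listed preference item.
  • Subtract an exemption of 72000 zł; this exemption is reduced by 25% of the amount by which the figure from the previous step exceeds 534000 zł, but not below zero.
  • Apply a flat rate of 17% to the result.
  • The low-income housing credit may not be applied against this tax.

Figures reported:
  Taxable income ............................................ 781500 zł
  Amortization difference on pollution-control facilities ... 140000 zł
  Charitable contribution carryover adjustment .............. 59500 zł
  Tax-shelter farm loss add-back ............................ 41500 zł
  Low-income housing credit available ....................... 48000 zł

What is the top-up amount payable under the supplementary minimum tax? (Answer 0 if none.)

92070 zł

Ordinary income tax:
  625000 zł × 14% = 87500 zł
  156500 zł × 27% = 42255 zł
  → 129755 zł
  Less low-income housing credit 48000 zł → 81755 zł

Supplementary minimum tax:
  Adjusted income: 781500 zł + 140000 zł + 59500 zł + 41500 zł = 1022500 zł
  Exemption: 25% × (1022500 zł − 534000 zł) = 122125 zł ≥ 72000 zł, so the exemption is fully phased out
  Base: 1022500 zł − 0 zł = 1022500 zł
  1022500 zł × 17% = 173825 zł

Excess of supplementary minimum tax over ordinary income tax: 173825 zł − 81755 zł = 92070 zł.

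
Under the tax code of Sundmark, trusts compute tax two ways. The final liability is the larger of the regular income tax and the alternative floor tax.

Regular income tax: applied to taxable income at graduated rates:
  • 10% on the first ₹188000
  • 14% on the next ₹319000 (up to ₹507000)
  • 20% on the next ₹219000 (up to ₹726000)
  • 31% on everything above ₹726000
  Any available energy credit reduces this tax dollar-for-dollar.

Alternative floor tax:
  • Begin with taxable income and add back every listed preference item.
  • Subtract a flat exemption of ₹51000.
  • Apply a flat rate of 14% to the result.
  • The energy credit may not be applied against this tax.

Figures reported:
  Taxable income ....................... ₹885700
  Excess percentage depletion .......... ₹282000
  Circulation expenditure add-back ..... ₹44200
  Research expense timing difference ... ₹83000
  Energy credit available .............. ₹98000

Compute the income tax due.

Regular income tax:
  ₹188000 × 10% = ₹18800
  ₹319000 × 14% = ₹44660
  ₹219000 × 20% = ₹43800
  ₹159700 × 31% = ₹49507
  → ₹156767
  Less energy credit ₹98000 → ₹58767

Alternative floor tax:
  Adjusted income: ₹885700 + ₹282000 + ₹44200 + ₹83000 = ₹1294900
  Less exemption ₹51000 → base ₹1243900
  ₹1243900 × 14% = ₹174146

₹174146 > ₹58767, so the alternative floor tax is the binding amount.

₹174146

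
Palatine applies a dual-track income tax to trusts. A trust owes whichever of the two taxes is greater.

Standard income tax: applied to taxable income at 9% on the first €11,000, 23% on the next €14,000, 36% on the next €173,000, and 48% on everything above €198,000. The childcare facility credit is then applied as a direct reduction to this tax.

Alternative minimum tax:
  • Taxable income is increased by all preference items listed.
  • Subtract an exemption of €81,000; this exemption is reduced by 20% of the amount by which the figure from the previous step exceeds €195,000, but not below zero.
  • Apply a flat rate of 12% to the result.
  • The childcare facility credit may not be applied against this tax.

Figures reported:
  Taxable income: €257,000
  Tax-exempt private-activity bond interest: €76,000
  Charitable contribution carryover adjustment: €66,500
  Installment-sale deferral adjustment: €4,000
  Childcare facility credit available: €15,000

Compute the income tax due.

Standard income tax:
  €11,000 × 9% = €990
  €14,000 × 23% = €3,220
  €173,000 × 36% = €62,280
  €59,000 × 48% = €28,320
  → €94,810
  Less childcare facility credit €15,000 → €79,810

Alternative minimum tax:
  Adjusted income: €257,000 + €76,000 + €66,500 + €4,000 = €403,500
  Exemption: €81,000 − 20% × (€403,500 − €195,000) = €81,000 − €41,700 = €39,300
  Base: €403,500 − €39,300 = €364,200
  €364,200 × 12% = €43,704

€79,810 > €43,704, so the standard income tax governs.

€79,810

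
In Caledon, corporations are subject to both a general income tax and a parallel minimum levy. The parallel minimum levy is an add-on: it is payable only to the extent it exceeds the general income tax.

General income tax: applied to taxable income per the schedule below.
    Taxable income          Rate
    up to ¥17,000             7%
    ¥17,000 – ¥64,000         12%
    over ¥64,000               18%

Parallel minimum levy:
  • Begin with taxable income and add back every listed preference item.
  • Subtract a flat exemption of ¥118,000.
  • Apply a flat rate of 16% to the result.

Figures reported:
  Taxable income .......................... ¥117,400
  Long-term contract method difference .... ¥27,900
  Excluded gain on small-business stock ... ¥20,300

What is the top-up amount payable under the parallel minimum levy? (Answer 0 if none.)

General income tax:
  ¥17,000 × 7% = ¥1,190
  ¥47,000 × 12% = ¥5,640
  ¥53,400 × 18% = ¥9,612
  → ¥16,442

Parallel minimum levy:
  Adjusted income: ¥117,400 + ¥27,900 + ¥20,300 = ¥165,600
  Less exemption ¥118,000 → base ¥47,600
  ¥47,600 × 16% = ¥7,616

¥7,616 ≤ ¥16,442, so no add-on is due.

¥0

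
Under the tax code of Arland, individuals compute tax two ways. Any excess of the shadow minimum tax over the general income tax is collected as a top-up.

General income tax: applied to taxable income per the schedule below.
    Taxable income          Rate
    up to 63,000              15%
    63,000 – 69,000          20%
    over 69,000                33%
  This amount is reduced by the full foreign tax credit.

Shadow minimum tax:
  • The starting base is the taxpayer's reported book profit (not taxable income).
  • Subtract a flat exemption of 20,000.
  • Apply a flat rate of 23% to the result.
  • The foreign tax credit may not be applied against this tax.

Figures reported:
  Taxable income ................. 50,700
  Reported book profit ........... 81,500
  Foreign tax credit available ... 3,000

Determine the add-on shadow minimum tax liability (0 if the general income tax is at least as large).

General income tax:
  50,700 × 15% = 7,605
  Less foreign tax credit 3,000 → 4,605

Shadow minimum tax:
  Base (reported book profit): 81,500
  Less exemption 20,000 → base 61,500
  61,500 × 23% = 14,145

Excess of shadow minimum tax over general income tax: 14,145 − 4,605 = 9,540.

9,540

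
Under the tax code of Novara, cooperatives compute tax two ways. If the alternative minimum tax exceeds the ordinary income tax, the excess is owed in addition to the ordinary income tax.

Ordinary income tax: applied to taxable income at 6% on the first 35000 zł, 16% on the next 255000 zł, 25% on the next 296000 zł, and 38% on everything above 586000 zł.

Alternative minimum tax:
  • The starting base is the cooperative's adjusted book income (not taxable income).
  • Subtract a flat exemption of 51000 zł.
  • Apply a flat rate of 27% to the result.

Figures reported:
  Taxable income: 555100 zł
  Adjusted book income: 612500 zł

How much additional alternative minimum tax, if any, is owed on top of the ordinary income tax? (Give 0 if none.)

Ordinary income tax:
  35000 zł × 6% = 2100 zł
  255000 zł × 16% = 40800 zł
  265100 zł × 25% = 66275 zł
  → 109175 zł

Alternative minimum tax:
  Base (adjusted book income): 612500 zł
  Less exemption 51000 zł → base 561500 zł
  561500 zł × 27% = 151605 zł

Excess of alternative minimum tax over ordinary income tax: 151605 zł − 109175 zł = 42430 zł.

42430 zł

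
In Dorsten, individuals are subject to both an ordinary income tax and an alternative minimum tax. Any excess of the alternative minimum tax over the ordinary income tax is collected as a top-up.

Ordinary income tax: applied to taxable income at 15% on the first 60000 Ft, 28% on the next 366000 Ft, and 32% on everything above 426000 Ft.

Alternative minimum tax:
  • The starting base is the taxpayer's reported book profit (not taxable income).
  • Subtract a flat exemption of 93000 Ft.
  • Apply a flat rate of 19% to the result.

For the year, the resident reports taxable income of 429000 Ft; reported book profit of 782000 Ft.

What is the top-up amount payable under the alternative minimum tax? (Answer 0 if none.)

Ordinary income tax:
  60000 Ft × 15% = 9000 Ft
  366000 Ft × 28% = 102480 Ft
  3000 Ft × 32% = 960 Ft
  → 112440 Ft

Alternative minimum tax:
  Base (reported book profit): 782000 Ft
  Less exemption 93000 Ft → base 689000 Ft
  689000 Ft × 19% = 130910 Ft

Excess of alternative minimum tax over ordinary income tax: 130910 Ft − 112440 Ft = 18470 Ft.

18470 Ft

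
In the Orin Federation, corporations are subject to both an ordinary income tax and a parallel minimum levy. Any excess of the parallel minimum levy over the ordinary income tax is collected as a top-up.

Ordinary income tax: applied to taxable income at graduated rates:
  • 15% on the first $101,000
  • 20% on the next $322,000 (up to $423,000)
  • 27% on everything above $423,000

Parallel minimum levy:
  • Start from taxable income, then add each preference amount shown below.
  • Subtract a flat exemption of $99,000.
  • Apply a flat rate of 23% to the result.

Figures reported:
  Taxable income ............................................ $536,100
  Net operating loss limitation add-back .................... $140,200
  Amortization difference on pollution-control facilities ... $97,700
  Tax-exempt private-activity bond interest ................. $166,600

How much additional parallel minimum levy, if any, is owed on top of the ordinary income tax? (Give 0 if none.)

$83,481

Ordinary income tax:
  $101,000 × 15% = $15,150
  $322,000 × 20% = $64,400
  $113,100 × 27% = $30,537
  → $110,087

Parallel minimum levy:
  Adjusted income: $536,100 + $140,200 + $97,700 + $166,600 = $940,600
  Less exemption $99,000 → base $841,600
  $841,600 × 23% = $193,568

Excess of parallel minimum levy over ordinary income tax: $193,568 − $110,087 = $83,481.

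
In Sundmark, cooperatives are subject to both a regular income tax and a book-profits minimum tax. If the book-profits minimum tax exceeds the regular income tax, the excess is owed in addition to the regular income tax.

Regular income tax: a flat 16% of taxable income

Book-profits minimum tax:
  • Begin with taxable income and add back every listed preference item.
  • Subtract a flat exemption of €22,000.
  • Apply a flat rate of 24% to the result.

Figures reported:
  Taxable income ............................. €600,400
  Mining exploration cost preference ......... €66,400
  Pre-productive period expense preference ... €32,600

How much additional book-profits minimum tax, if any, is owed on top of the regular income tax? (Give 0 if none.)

€66,512

Regular income tax:
  €600,400 × 16% = €96,064

Book-profits minimum tax:
  Adjusted income: €600,400 + €66,400 + €32,600 = €699,400
  Less exemption €22,000 → base €677,400
  €677,400 × 24% = €162,576

Excess of book-profits minimum tax over regular income tax: €162,576 − €96,064 = €66,512.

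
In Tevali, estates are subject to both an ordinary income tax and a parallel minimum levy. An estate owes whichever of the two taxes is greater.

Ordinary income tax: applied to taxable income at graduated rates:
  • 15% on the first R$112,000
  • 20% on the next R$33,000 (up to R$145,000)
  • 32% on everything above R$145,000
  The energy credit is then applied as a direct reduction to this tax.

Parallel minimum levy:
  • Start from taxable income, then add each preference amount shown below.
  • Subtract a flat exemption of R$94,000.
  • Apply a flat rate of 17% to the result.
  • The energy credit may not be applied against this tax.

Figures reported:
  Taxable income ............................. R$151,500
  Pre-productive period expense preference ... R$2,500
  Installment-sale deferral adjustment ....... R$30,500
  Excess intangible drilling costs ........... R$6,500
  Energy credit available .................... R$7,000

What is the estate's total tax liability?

R$18,480

Ordinary income tax:
  R$112,000 × 15% = R$16,800
  R$33,000 × 20% = R$6,600
  R$6,500 × 32% = R$2,080
  → R$25,480
  Less energy credit R$7,000 → R$18,480

Parallel minimum levy:
  Adjusted income: R$151,500 + R$2,500 + R$30,500 + R$6,500 = R$191,000
  Less exemption R$94,000 → base R$97,000
  R$97,000 × 17% = R$16,490

R$18,480 > R$16,490, so the ordinary income tax governs.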